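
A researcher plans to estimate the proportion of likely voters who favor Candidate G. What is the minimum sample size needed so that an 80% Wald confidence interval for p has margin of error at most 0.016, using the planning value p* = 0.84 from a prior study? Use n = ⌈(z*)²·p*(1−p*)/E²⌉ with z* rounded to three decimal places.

n = 863

z* = 1.282 at the 80% level.
p*(1−p*) = 0.84·0.16 = 0.1344.
Required n before rounding: 1.643524 × 0.1344 / 0.016² = 862.850.
⌈862.850⌉ = 863.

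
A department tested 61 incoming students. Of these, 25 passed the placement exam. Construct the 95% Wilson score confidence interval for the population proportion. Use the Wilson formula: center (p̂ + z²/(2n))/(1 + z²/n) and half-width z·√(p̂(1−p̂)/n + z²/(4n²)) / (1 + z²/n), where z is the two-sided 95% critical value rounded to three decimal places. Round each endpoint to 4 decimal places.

(0.2954, 0.5350)

Here p̂ = 25/61 = 0.40984 and z = 1.960 (z² = 3.841600).
Denominator 1 + z²/n = 1 + 3.841600/61 = 1.062977.
Center = (0.40984 + 0.031489)/1.062977 = 0.41518.
Radicand: p̂(1−p̂)/n + z²/(4n²) = 0.003965090 + 0.000258103 = 0.004223193.
Half-width = z·√(radicand)/denom = 1.960·0.064986/1.062977 = 0.11983.
CI: 0.41518 ± 0.11983 = (0.2954, 0.5350).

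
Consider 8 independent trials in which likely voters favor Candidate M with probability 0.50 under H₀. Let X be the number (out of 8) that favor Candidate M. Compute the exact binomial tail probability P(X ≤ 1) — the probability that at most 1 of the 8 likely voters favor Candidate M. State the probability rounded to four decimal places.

P = 0.0352

X is binomial with n = 8 and p = 0.50.
P(X ≤ 1) = C(8,0)·0.50^0·0.50^8 + C(8,1)·0.50^1·0.50^7.
= 0.003906 + 0.031250 = 0.0352.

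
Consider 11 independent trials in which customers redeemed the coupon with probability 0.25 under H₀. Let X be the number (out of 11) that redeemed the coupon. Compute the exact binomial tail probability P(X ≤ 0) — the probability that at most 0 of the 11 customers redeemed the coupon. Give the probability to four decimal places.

P = 0.0422

X ~ Binomial(n=11, p=0.25).
P(X ≤ 0) = C(11,0)·0.25^0·0.75^11.
= 0.042235 = 0.0422.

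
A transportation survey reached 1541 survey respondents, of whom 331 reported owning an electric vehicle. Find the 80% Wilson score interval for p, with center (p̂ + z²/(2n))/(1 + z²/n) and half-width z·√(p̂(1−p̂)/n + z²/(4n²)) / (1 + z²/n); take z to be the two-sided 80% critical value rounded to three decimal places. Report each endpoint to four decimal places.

(0.2017, 0.2285)

Here p̂ = 331/1541 = 0.21480 and z = 1.282 (z² = 1.643524).
Denominator 1 + z²/n = 1 + 1.643524/1541 = 1.001067.
Center = (0.21480 + 0.000533)/1.001067 = 0.21510.
Radicand: p̂(1−p̂)/n + z²/(4n²) = 0.000109447 + 0.000000173 = 0.000109620.
Half-width = z·√(radicand)/denom = 1.282·0.010470/1.001067 = 0.01341.
So the interval runs from 0.2017 to 0.2285.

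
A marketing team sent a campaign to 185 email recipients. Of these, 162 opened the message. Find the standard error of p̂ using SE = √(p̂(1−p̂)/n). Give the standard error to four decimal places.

The sample proportion is 162/185 = 0.87568.
p̂(1−p̂) = 0.108865.
SE = √(0.108865/185) = √0.000588459 = 0.0243.

SE = 0.0243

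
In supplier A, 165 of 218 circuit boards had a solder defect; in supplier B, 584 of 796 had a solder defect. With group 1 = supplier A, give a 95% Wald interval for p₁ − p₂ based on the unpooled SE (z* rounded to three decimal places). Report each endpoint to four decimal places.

p̂₁ = 165/218 = 0.75688, p̂₂ = 584/796 = 0.73367; p̂₁ − p̂₂ = 0.02321.
Unpooled SE = √(p̂₁(1−p̂₁)/n₁ + p̂₂(1−p̂₂)/n₂) = √(0.000844093 + 0.000245476) = 0.033009.
The 95% critical value is z* = 1.960. Margin = 1.960·0.033009 = 0.06470.
CI: 0.02321 ± 0.06470 = (-0.0415, 0.0879).

(-0.0415, 0.0879)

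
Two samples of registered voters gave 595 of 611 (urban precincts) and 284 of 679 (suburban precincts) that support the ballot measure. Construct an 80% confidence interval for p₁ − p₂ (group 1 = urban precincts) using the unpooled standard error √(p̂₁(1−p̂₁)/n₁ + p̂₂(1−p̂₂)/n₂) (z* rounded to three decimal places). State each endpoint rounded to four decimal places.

p̂₁ = 0.97381, p̂₂ = 0.41826, so the observed difference is 0.55555.
SE = √(0.000041736 + 0.000358349) = √0.000400085 = 0.020002.
For 80% confidence, z* = 1.282. Margin of error = 0.02564.
Interval: 0.55555 ± 0.02564 → (0.5299, 0.5812).

(0.5299, 0.5812)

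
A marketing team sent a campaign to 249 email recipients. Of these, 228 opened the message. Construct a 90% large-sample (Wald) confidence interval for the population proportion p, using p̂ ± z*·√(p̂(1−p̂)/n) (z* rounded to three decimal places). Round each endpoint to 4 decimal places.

(0.8867, 0.9446)

p̂ = 228/249 = 0.91566.
Standard error of p̂: √(0.077225/249) = √0.000310139 = 0.017611.
For 90% confidence, z* = 1.645.
Margin of error: 1.645 × 0.017611 = 0.02897.
So the interval runs from 0.8867 to 0.9446.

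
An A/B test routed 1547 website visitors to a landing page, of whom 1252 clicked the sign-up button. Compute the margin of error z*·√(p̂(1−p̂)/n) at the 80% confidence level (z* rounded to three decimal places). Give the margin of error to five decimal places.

The sample proportion is 1252/1547 = 0.80931.
SE = √(p̂(1−p̂)/n) = √(0.154328/1547) = 0.009988.
The 80% critical value is z* = 1.282.
Margin of error = z*·SE = 1.282 × 0.009988 = 0.01280.

ME = 0.01280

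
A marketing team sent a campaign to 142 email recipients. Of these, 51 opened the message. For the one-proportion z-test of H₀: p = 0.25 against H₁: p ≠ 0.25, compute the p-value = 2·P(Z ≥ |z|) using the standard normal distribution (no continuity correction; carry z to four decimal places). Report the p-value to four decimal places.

Sample proportion p̂ = 51/142 = 0.35915.
Under H₀, SE = √(p₀(1−p₀)/n) = √(0.25·0.75/142) = √0.001320423 = 0.036338.
z = (p̂ − p₀)/SE = (51/142 − 0.25)/0.036338 ≈ 3.0039.
p-value = 2·P(Z ≥ |z|) with z = 3.0039 → 0.0027.

p-value = 0.0027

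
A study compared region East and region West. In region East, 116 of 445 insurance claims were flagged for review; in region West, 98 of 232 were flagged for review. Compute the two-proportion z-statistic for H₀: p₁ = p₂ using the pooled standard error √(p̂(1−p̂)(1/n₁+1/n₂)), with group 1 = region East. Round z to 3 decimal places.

z = -4.296

Sample proportions: p̂₁ = 116/445 = 0.26067 and p̂₂ = 98/232 = 0.42241.
Pooling: p̂ = 214/677 = 0.31610.
Pooled SE = √[0.2161810·0.00655754] ≈ 0.037651.
z = (p̂₁ − p̂₂)/SE = (0.26067 − 0.42241)/0.037651 = -0.16174/0.037651 = -4.296.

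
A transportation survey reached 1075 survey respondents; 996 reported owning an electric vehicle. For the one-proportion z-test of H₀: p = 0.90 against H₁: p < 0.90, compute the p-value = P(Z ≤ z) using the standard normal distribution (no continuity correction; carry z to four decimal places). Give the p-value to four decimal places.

p-value = 0.9981

p̂ = 996/1075 = 0.92651.
SE₀ = √(0.90·0.10/1075) = 0.009150.
z = (p̂ − p₀)/SE = (996/1075 − 0.90)/0.009150 ≈ 2.8975.
From the standard normal, P(Z ≤ z) = 0.9981.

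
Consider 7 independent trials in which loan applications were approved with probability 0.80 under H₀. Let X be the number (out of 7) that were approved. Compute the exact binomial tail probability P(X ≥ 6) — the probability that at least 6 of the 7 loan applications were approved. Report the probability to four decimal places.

P = 0.5767

X is binomial with n = 7 and p = 0.80.
P(X ≥ 6) = C(7,6)·0.80^6·0.20^1 + C(7,7)·0.80^7·0.20^0.
= 0.367002 + 0.209715 = 0.5767.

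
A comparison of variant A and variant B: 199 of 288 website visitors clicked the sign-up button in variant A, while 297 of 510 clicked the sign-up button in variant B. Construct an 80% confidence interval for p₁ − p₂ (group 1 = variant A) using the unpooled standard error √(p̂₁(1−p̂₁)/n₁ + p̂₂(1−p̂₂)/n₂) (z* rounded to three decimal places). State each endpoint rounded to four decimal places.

(0.0639, 0.1534)

p̂₁ = 0.69097, p̂₂ = 0.58235, so the observed difference is 0.10862.
Unpooled SE = √(p̂₁(1−p̂₁)/n₁ + p̂₂(1−p̂₂)/n₂) = √(0.000741422 + 0.000476898) = 0.034904.
The 80% critical value is z* = 1.282. Margin = 1.282·0.034904 = 0.04475.
Interval: 0.10862 ± 0.04475 → (0.0639, 0.1534).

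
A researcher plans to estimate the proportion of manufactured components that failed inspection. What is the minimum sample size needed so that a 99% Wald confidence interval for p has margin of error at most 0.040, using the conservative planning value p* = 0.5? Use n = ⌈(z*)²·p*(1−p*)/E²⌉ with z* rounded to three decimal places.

n = 1037

z* = 2.576 at the 99% level.
p*(1−p*) = 0.2500.
Required n before rounding: 6.635776 × 0.2500 / 0.040² = 1036.840.
Rounding up, n = 1037.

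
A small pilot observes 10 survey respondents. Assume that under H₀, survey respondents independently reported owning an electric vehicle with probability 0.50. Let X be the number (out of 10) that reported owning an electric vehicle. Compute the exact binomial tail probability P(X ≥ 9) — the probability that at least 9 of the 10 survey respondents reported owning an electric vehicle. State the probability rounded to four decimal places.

P = 0.0107

X ~ Binomial(n=10, p=0.50).
P(X ≥ 9) = C(10,9)·0.50^9·0.50^1 + C(10,10)·0.50^10·0.50^0.
= 0.009766 + 0.000977 = 0.0107.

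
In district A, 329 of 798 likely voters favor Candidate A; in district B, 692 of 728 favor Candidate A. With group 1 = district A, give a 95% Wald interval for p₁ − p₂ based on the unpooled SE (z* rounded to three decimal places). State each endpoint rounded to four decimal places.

(-0.5759, -0.5007)

p̂₁ = 0.41228, p̂₂ = 0.95055, so the observed difference is -0.53827.
Unpooled SE = √(p̂₁(1−p̂₁)/n₁ + p̂₂(1−p̂₂)/n₂) = √(0.000303641 + 0.000064568) = 0.019189.
z* = 1.960 at the 95% level. Margin = 1.960·0.019189 = 0.03761.
So the interval runs from -0.5759 to -0.5007.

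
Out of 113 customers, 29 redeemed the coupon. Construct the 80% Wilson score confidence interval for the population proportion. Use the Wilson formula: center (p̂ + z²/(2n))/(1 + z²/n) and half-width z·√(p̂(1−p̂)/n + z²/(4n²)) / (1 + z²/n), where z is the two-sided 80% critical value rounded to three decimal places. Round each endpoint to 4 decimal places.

(0.2077, 0.3125)

Here p̂ = 29/113 = 0.25664 and z = 1.282 (z² = 1.643524).
Denominator 1 + z²/n = 1 + 1.643524/113 = 1.014544.
Center = (0.25664 + 0.007272)/1.014544 = 0.26013.
Radicand: p̂(1−p̂)/n + z²/(4n²) = 0.001688270 + 0.000032178 = 0.001720448.
Half-width = z·√(radicand)/denom = 1.282·0.041478/1.014544 = 0.05241.
CI: 0.26013 ± 0.05241 = (0.2077, 0.3125).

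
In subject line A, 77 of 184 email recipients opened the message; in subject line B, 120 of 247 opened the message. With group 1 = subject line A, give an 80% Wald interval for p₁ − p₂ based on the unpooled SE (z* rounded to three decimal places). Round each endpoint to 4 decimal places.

(-0.1293, -0.0054)

p̂₁ = 77/184 = 0.41848, p̂₂ = 120/247 = 0.48583; p̂₁ − p̂₂ = -0.06735.
SE = √(0.001322577 + 0.001011333) = √0.002333910 = 0.048311.
z* = 1.282 at the 80% level. Margin of error = 0.06193.
So the interval runs from -0.1293 to -0.0054.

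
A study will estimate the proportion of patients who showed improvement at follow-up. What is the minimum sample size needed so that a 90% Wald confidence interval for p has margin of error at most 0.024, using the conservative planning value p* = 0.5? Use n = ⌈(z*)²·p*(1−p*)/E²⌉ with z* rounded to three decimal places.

For 90% confidence, z* = 1.645.
p*(1−p*) = 0.50·0.50 = 0.2500.
Required n before rounding: 2.706025 × 0.2500 / 0.024² = 1174.490.
Rounding up, n = 1175.

n = 1175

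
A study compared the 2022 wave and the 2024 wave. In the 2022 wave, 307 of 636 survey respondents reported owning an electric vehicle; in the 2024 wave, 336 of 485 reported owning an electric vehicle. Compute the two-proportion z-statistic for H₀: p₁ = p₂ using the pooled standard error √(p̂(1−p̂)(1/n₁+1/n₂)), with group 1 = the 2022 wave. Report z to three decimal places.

Sample proportions: p̂₁ = 307/636 = 0.48270 and p̂₂ = 336/485 = 0.69278.
Pooling: p̂ = 643/1121 = 0.57360.
Pooled SE = √[0.2445838·0.00363418] ≈ 0.029814.
z = (p̂₁ − p̂₂)/SE = (0.48270 − 0.69278)/0.029814 = -0.21008/0.029814 = -7.046.

z = -7.046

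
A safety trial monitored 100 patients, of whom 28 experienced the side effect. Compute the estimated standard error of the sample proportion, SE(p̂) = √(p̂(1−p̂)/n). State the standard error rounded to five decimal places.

SE = 0.04490

p̂ = 28/100 = 0.28000.
p̂(1−p̂) = 0.28000·0.72000 = 0.201600.
Dividing by n and taking the root: √0.002016000 = 0.04490.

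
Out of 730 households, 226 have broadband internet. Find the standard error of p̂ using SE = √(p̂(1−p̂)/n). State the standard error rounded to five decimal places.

SE = 0.01711

With x = 226 successes in n = 730, p̂ = 0.30959.
p̂(1−p̂) = 0.30959·0.69041 = 0.213744.
Dividing by n and taking the root: √0.000292800 = 0.01711.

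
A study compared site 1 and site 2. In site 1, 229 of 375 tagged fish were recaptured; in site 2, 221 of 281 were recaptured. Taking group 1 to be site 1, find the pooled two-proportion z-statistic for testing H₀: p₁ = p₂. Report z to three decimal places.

z = -4.801

p̂₁ = 229/375 = 0.61067, p̂₂ = 221/281 = 0.78648.
Pooled p̂ = (229+221)/(375+281) = 450/656 = 0.68598.
SE = √[p̂(1−p̂)(1/n₁+1/n₂)] = √[0.68598·0.31402·(1/375+1/281)] ≈ 0.036620.
z = (p̂₁ − p̂₂)/SE = (0.61067 − 0.78648)/0.036620 = -0.17581/0.036620 = -4.801.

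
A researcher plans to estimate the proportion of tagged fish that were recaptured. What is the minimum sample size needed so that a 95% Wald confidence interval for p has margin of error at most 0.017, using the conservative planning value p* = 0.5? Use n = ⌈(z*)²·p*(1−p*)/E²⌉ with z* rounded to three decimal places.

The 95% critical value is z* = 1.960.
p*(1−p*) = 0.50·0.50 = 0.2500.
(z*)²·p*(1−p*)/E² = 3.841600·0.2500/0.000289 = 3323.183.
⌈3323.183⌉ = 3324.

n = 3324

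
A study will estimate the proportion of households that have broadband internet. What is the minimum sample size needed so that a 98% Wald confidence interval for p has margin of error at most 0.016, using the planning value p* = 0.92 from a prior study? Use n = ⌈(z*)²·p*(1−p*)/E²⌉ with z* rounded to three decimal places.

n = 1556

For 98% confidence, z* = 2.326.
p*(1−p*) = 0.0736.
(z*)²·p*(1−p*)/E² = 5.410276·0.0736/0.000256 = 1555.454.
⌈1555.454⌉ = 1556.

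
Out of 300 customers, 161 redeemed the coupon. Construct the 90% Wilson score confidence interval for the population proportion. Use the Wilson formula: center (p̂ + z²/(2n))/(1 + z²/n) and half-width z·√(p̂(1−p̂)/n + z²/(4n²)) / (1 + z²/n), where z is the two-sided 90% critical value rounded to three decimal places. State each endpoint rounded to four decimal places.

p̂ = 161/300 = 0.53667; z = 1.645, so z² = 2.706025.
Denominator 1 + z²/n = 1 + 2.706025/300 = 1.009020.
Adjusted center: (0.53667 + z²/(2n))/1.009020 = 0.53634.
Radicand: p̂(1−p̂)/n + z²/(4n²) = 0.000828852 + 0.000007517 = 0.000836369.
Half-width = z·√(radicand)/denom = 1.645·0.028920/1.009020 = 0.04715.
CI: 0.53634 ± 0.04715 = (0.4892, 0.5835).

(0.4892, 0.5835)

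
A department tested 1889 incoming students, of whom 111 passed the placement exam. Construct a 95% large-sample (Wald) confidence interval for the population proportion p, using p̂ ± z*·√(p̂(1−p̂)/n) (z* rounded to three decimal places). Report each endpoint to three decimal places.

The sample proportion is 111/1889 = 0.05876.
Standard error of p̂: √(0.055308/1889) = √0.000029279 = 0.005411.
For 95% confidence, z* = 1.960.
Margin of error: 1.960 × 0.005411 = 0.01061.
CI: 0.05876 ± 0.01061 = (0.048, 0.069).

(0.048, 0.069)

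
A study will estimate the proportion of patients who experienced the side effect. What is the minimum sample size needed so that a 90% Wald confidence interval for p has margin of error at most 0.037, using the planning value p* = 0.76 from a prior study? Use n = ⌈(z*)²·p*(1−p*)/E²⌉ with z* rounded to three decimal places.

The 90% critical value is z* = 1.645.
p*(1−p*) = 0.1824.
Required n before rounding: 2.706025 × 0.1824 / 0.037² = 360.540.
⌈360.540⌉ = 361.

n = 361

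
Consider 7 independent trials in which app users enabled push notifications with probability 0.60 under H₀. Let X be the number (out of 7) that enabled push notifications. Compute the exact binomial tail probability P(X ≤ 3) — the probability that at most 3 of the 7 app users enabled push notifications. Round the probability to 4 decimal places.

P = 0.2898

X is binomial with n = 7 and p = 0.60.
P(X ≤ 3) = C(7,0)·0.60^0·0.40^7 + C(7,1)·0.60^1·0.40^6 + C(7,2)·0.60^2·0.40^5 + C(7,3)·0.60^3·0.40^4.
= 0.001638 + 0.017203 + 0.077414 + 0.193536 = 0.2898.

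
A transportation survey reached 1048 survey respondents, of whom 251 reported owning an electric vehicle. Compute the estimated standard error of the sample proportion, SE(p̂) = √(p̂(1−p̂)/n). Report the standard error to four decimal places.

p̂ = 251/1048 = 0.23950.
p̂(1−p̂) = 0.23950·0.76050 = 0.182140.
SE = √(0.182140/1048) = 0.0132.

SE = 0.0132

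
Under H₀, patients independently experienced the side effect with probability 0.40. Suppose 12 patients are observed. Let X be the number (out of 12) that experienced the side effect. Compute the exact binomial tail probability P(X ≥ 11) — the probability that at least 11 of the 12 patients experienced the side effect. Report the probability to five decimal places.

P = 0.00032

X is binomial with n = 12 and p = 0.40.
P(X ≥ 11) = C(12,11)·0.40^11·0.60^1 + C(12,12)·0.40^12·0.60^0.
= 0.000302 + 0.000017 = 0.00032.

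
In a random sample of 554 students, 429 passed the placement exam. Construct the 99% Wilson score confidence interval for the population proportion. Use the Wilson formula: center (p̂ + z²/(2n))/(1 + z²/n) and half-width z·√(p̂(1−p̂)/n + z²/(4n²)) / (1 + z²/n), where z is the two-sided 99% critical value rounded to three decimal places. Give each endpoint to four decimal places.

(0.7255, 0.8167)

p̂ = 429/554 = 0.77437; z = 2.576, so z² = 6.635776.
Denominator 1 + z²/n = 1 + 6.635776/554 = 1.011978.
Adjusted center: (0.77437 + z²/(2n))/1.011978 = 0.77112.
Radicand: p̂(1−p̂)/n + z²/(4n²) = 0.000315383 + 0.000005405 = 0.000320788.
Half-width = 2.576·√0.000320788/1.011978 = 0.04559.
Interval: 0.77112 ± 0.04559 → (0.7255, 0.8167).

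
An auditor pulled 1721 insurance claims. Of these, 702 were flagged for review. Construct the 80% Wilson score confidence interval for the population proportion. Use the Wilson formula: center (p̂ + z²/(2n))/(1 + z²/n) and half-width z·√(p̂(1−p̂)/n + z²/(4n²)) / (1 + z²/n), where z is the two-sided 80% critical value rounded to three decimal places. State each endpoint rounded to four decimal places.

(0.3928, 0.4232)

p̂ = 702/1721 = 0.40790; z = 1.282, so z² = 1.643524.
Denominator 1 + z²/n = 1 + 1.643524/1721 = 1.000955.
Adjusted center: (0.40790 + z²/(2n))/1.000955 = 0.40799.
Radicand: p̂(1−p̂)/n + z²/(4n²) = 0.000140336 + 0.000000139 = 0.000140475.
Half-width = 1.282·√0.000140475/1.000955 = 0.01518.
So the interval runs from 0.3928 to 0.4232.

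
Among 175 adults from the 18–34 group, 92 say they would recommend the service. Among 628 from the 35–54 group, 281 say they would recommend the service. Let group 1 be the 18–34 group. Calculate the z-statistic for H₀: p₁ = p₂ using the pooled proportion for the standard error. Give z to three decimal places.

z = 1.836

Sample proportions: p̂₁ = 92/175 = 0.52571 and p̂₂ = 281/628 = 0.44745.
Pooled p̂ = (92+281)/(175+628) = 373/803 = 0.46451.
Pooled SE = √[0.2487403·0.00730664] ≈ 0.042632.
z = 0.07826/0.042632 = 1.836.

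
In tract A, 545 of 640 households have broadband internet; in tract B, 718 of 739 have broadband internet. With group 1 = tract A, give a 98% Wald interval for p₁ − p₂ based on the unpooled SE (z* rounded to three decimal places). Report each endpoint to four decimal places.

p̂₁ = 0.85156, p̂₂ = 0.97158, so the observed difference is -0.12002.
SE = √(0.000197506 + 0.000037360) = √0.000234866 = 0.015325.
z* = 2.326 at the 98% level. Margin of error = 0.03565.
Interval: -0.12002 ± 0.03565 → (-0.1557, -0.0844).

(-0.1557, -0.0844)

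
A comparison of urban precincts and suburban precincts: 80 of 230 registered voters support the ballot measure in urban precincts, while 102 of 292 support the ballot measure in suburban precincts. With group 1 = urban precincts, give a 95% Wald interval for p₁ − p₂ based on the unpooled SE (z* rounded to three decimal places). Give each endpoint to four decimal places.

(-0.0838, 0.0808)

p̂₁ = 0.34783, p̂₂ = 0.34932, so the observed difference is -0.00149.
Unpooled SE = √(p̂₁(1−p̂₁)/n₁ + p̂₂(1−p̂₂)/n₂) = √(0.000986274 + 0.000778404) = 0.042008.
z* = 1.960 at the 95% level. Margin = 1.960·0.042008 = 0.08234.
So the interval runs from -0.0838 to 0.0808.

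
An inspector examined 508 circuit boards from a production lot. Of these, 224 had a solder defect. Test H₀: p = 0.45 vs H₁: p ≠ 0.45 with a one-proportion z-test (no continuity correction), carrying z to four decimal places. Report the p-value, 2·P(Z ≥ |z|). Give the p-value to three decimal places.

The sample proportion is 224/508 = 0.44094.
Null standard error: √(0.45·0.55/508) = √0.000487205 = 0.022073.
Test statistic (full precision, shown to 4 dp): z = (224/508 − 0.45)/SE₀ ≈ -0.4102.
From the standard normal, 2·P(Z ≥ |z|) = 0.682.

p-value = 0.682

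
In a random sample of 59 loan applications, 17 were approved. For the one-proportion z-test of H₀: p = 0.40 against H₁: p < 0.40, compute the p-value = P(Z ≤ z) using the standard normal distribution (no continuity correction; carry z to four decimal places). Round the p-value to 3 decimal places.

p-value = 0.040

p̂ = 17/59 = 0.28814.
SE₀ = √(0.40·0.60/59) = 0.063779.
Test statistic (full precision, shown to 4 dp): z = (17/59 − 0.40)/SE₀ ≈ -1.7539.
From the standard normal, P(Z ≤ z) = 0.040.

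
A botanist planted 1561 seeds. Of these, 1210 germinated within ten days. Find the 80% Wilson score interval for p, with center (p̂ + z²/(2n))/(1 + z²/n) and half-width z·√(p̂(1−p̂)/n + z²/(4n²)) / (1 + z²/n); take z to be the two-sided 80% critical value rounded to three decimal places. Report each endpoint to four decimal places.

Here p̂ = 1210/1561 = 0.77514 and z = 1.282 (z² = 1.643524).
1 + z²/n = 1.001053.
Adjusted center: (0.77514 + z²/(2n))/1.001053 = 0.77485.
Radicand: p̂(1−p̂)/n + z²/(4n²) = 0.000111656 + 0.000000169 = 0.000111825.
Half-width = z·√(radicand)/denom = 1.282·0.010575/1.001053 = 0.01354.
Interval: 0.77485 ± 0.01354 → (0.7613, 0.7884).

(0.7613, 0.7884)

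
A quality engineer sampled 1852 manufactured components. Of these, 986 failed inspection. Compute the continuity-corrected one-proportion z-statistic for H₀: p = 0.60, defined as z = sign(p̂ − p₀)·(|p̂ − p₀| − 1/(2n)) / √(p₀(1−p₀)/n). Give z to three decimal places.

z = -5.915

p̂ = 986/1852 = 0.53240. p̂ − p₀ = -0.067603.
1/(2n) = 0.000270.
Corrected numerator: |-0.067603| − 0.000270 = 0.067333.
Null standard error: √(0.60·0.40/1852) = √0.000129590 = 0.011384.
z = (−)0.067333/0.011384 = -5.915.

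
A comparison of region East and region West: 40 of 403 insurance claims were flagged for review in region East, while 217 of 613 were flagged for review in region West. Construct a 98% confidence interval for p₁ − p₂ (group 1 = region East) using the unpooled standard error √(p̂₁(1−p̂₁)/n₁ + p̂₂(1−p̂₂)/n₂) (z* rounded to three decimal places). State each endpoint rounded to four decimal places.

p̂₁ = 0.09926, p̂₂ = 0.35400, so the observed difference is -0.25474.
SE = √(0.000221846 + 0.000373056) = √0.000594902 = 0.024391.
For 98% confidence, z* = 2.326. Margin = 2.326·0.024391 = 0.05673.
CI: -0.25474 ± 0.05673 = (-0.3115, -0.1980).

(-0.3115, -0.1980)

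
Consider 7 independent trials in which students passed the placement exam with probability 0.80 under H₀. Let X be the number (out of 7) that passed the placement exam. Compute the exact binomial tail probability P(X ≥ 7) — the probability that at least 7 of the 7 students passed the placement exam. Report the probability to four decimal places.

P = 0.2097

X is binomial with n = 7 and p = 0.80.
P(X ≥ 7) = C(7,7)·0.80^7·0.20^0.
= 0.209715 = 0.2097.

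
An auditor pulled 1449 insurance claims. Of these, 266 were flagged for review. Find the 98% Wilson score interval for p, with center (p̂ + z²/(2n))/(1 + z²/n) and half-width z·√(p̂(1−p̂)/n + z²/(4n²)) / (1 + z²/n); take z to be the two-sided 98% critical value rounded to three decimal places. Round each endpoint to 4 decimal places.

(0.1611, 0.2084)

p̂ = 266/1449 = 0.18357; z = 2.326, so z² = 5.410276.
1 + z²/n = 1.003734.
Adjusted center: (0.18357 + z²/(2n))/1.003734 = 0.18475.
Radicand: p̂(1−p̂)/n + z²/(4n²) = 0.000103434 + 0.000000644 = 0.000104078.
Half-width = 2.326·√0.000104078/1.003734 = 0.02364.
So the interval runs from 0.1611 to 0.2084.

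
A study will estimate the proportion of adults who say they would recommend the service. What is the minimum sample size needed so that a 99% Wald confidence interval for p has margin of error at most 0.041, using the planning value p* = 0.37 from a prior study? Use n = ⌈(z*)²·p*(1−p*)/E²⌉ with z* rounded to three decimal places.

The 99% critical value is z* = 2.576.
p*(1−p*) = 0.37·0.63 = 0.2331.
Required n before rounding: 6.635776 × 0.2331 / 0.041² = 920.166.
⌈920.166⌉ = 921.

n = 921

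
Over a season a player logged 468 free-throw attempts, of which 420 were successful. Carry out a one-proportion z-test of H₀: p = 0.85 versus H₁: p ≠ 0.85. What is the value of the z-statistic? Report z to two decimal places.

Sample proportion p̂ = 420/468 = 0.89744.
SE₀ = √(0.85·0.15/468) = 0.016506.
Test statistic: z = 0.04744/0.016506 = 2.87.

z = 2.87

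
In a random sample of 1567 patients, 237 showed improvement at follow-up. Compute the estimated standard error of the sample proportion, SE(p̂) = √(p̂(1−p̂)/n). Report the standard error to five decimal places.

p̂ = 237/1567 = 0.15124.
p̂(1−p̂) = 0.128366.
Dividing by n and taking the root: √0.000081918 = 0.00905.

SE = 0.00905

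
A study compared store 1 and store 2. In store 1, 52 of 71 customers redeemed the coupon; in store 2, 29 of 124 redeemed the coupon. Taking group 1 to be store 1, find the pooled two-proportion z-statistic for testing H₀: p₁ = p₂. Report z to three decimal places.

Sample proportions: p̂₁ = 52/71 = 0.73239 and p̂₂ = 29/124 = 0.23387.
Pooling: p̂ = 81/195 = 0.41538.
Pooled SE = √[0.2428402·0.02214902] ≈ 0.073339.
z = 0.49852/0.073339 = 6.797.

z = 6.797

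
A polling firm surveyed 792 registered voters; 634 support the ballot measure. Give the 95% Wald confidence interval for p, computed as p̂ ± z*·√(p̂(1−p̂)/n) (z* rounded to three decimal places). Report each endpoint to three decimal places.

(0.773, 0.828)

With x = 634 successes in n = 792, p̂ = 0.80051.
SE(p̂) = √(0.80051·0.19949/792) = 0.014200.
z* = 1.960 at the 95% level.
Margin of error: 1.960 × 0.014200 = 0.02783.
Interval: 0.80051 ± 0.02783 → (0.773, 0.828).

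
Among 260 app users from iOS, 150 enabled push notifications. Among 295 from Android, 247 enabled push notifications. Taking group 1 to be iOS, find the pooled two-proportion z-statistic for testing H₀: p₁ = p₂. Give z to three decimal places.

z = -6.783

p̂₁ = 150/260 = 0.57692, p̂₂ = 247/295 = 0.83729.
Pooling: p̂ = 397/555 = 0.71532.
Pooled SE = √[0.2036393·0.00723598] ≈ 0.038387.
z = -0.26037/0.038387 = -6.783.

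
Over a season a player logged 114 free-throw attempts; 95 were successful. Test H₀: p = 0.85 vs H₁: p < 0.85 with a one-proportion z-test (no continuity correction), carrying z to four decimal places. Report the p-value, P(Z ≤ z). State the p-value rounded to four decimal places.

p-value = 0.3091

p̂ = 95/114 = 0.83333.
Null standard error: √(0.85·0.15/114) = √0.001118421 = 0.033443.
Test statistic (full precision, shown to 4 dp): z = (95/114 − 0.85)/SE₀ ≈ -0.4984.
From the standard normal, P(Z ≤ z) = 0.3091.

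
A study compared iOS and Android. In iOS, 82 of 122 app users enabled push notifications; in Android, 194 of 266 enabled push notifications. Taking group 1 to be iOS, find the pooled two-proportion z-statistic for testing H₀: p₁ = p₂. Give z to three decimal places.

Sample proportions: p̂₁ = 82/122 = 0.67213 and p̂₂ = 194/266 = 0.72932.
Pooled p̂ = (82+194)/(122+266) = 276/388 = 0.71134.
Pooled SE = √[0.2053353·0.01195612] ≈ 0.049548.
z = (p̂₁ − p̂₂)/SE = (0.67213 − 0.72932)/0.049548 = -0.05719/0.049548 = -1.154.

z = -1.154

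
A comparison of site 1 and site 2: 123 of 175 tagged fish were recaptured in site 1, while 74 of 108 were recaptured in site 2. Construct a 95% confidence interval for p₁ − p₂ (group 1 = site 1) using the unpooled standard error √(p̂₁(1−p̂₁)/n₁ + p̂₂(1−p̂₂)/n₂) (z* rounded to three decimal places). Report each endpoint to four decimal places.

(-0.0930, 0.1284)

p̂₁ = 123/175 = 0.70286, p̂₂ = 74/108 = 0.68519; p̂₁ − p̂₂ = 0.01767.
SE = √(0.001193423 + 0.001997282) = √0.003190705 = 0.056486.
For 95% confidence, z* = 1.960. Margin = 1.960·0.056486 = 0.11071.
CI: 0.01767 ± 0.11071 = (-0.0930, 0.1284).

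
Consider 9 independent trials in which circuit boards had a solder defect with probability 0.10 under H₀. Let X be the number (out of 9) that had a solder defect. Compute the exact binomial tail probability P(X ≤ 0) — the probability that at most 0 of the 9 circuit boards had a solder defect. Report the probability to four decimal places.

P = 0.3874

X ~ Binomial(n=9, p=0.10).
P(X ≤ 0) = C(9,0)·0.10^0·0.90^9.
= 0.387420 = 0.3874.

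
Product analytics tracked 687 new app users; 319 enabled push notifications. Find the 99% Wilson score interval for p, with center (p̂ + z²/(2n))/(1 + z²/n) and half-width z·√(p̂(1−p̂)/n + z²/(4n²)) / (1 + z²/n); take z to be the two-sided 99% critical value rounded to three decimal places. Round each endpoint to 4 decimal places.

(0.4159, 0.5135)

Here p̂ = 319/687 = 0.46434 and z = 2.576 (z² = 6.635776).
1 + z²/n = 1.009659.
Adjusted center: (0.46434 + z²/(2n))/1.009659 = 0.46468.
Radicand: p̂(1−p̂)/n + z²/(4n²) = 0.000362050 + 0.000003515 = 0.000365565.
Half-width = z·√(radicand)/denom = 2.576·0.019120/1.009659 = 0.04878.
CI: 0.46468 ± 0.04878 = (0.4159, 0.5135).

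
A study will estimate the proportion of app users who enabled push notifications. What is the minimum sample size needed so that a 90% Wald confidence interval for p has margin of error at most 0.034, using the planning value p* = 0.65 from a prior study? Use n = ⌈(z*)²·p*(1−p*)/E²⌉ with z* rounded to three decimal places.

For 90% confidence, z* = 1.645.
p*(1−p*) = 0.2275.
Required n before rounding: 2.706025 × 0.2275 / 0.034² = 532.544.
⌈532.544⌉ = 533.

n = 533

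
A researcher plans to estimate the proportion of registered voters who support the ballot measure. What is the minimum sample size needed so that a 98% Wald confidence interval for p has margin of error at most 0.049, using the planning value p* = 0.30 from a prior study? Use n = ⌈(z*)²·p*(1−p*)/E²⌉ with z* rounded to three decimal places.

n = 474

z* = 2.326 at the 98% level.
p*(1−p*) = 0.30·0.70 = 0.2100.
(z*)²·p*(1−p*)/E² = 5.410276·0.2100/0.002401 = 473.202.
Rounding up, n = 474.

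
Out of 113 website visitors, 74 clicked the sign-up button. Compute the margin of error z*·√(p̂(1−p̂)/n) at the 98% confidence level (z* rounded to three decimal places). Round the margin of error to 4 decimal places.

ME = 0.1040

p̂ = 74/113 = 0.65487.
SE = √(p̂(1−p̂)/n) = √(0.226016/113) = 0.044723.
z* = 2.326 at the 98% level.
So ME = 0.1040.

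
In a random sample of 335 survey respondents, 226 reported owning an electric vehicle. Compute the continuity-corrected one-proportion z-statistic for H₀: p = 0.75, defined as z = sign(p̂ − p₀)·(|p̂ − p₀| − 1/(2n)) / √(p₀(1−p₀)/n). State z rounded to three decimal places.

With x = 226 successes in n = 335, p̂ = 0.67463. p̂ − p₀ = -0.075373.
1/(2n) = 0.001493.
Corrected numerator: |-0.075373| − 0.001493 = 0.073880.
SE₀ = √(0.75·0.25/335) = 0.023658.
z = (−)0.073880/0.023658 = -3.123.

z = -3.123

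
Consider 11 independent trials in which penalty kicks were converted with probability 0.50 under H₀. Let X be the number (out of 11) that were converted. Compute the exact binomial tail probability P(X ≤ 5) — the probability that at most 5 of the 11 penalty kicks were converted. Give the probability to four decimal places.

X ~ Binomial(n=11, p=0.50).
P(X ≤ 5) = Σ_{j=0}^{5} C(11,j)·0.50^j·0.50^{11−j}.
= 0.000488 + 0.005371 + 0.026855 + 0.080566 + 0.161133 + 0.225586 = 0.5000.

P = 0.5000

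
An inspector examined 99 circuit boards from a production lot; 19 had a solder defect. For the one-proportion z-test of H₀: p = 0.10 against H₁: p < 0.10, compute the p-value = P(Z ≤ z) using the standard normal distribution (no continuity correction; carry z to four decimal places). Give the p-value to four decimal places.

p-value = 0.9989

Sample proportion p̂ = 19/99 = 0.19192.
SE₀ = √(0.10·0.90/99) = 0.030151.
z = (p̂ − p₀)/SE = (19/99 − 0.10)/0.030151 ≈ 3.0486.
From the standard normal, P(Z ≤ z) = 0.9989.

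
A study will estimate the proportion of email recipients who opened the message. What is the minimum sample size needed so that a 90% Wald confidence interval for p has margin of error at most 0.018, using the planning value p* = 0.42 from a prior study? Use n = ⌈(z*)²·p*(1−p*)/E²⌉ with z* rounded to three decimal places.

z* = 1.645 at the 90% level.
p*(1−p*) = 0.42·0.58 = 0.2436.
(z*)²·p*(1−p*)/E² = 2.706025·0.2436/0.000324 = 2034.530.
Rounding up, n = 2035.

n = 2035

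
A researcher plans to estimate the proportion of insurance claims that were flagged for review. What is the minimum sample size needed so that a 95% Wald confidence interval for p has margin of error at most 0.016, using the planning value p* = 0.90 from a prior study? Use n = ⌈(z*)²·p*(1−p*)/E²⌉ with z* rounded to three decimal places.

n = 1351

The 95% critical value is z* = 1.960.
p*(1−p*) = 0.90·0.10 = 0.0900.
(z*)²·p*(1−p*)/E² = 3.841600·0.0900/0.000256 = 1350.562.
⌈1350.562⌉ = 1351.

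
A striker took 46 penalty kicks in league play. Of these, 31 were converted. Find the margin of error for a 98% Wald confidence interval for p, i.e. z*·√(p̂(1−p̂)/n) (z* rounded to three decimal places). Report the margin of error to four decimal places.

ME = 0.1608

With x = 31 successes in n = 46, p̂ = 0.67391.
Standard error of p̂: √(0.219754/46) = √0.004777266 = 0.069118.
For 98% confidence, z* = 2.326.
So ME = 0.1608.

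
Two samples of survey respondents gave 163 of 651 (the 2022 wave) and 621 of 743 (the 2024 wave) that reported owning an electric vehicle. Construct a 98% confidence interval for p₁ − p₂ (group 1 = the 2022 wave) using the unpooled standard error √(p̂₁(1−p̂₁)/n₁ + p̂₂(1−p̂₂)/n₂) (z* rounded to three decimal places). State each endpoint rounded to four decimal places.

p̂₁ = 0.25038, p̂₂ = 0.83580, so the observed difference is -0.58542.
Unpooled SE = √(p̂₁(1−p̂₁)/n₁ + p̂₂(1−p̂₂)/n₂) = √(0.000288313 + 0.000184708) = 0.021749.
The 98% critical value is z* = 2.326. Margin = 2.326·0.021749 = 0.05059.
Interval: -0.58542 ± 0.05059 → (-0.6360, -0.5348).

(-0.6360, -0.5348)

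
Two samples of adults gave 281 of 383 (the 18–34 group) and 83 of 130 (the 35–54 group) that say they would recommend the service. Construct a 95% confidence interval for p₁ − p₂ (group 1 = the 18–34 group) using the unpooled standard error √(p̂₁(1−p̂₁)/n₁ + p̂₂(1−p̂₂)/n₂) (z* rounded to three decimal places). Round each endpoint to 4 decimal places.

(0.0015, 0.1889)

p̂₁ = 0.73368, p̂₂ = 0.63846, so the observed difference is 0.09522.
Unpooled SE = √(p̂₁(1−p̂₁)/n₁ + p̂₂(1−p̂₂)/n₂) = √(0.000510164 + 0.001775603) = 0.047810.
For 95% confidence, z* = 1.960. Margin of error = 0.09371.
So the interval runs from 0.0015 to 0.1889.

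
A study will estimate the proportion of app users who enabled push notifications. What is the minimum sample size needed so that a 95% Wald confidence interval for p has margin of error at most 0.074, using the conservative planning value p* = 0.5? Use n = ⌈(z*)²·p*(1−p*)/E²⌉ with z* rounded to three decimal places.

n = 176

The 95% critical value is z* = 1.960.
p*(1−p*) = 0.2500.
Required n before rounding: 3.841600 × 0.2500 / 0.074² = 175.383.
Rounding up, n = 176.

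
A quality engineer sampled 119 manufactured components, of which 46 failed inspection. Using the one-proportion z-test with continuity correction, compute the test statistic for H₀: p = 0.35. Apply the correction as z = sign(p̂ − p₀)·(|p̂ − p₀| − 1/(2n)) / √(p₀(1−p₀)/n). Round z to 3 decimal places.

z = 0.740

With x = 46 successes in n = 119, p̂ = 0.38655. p̂ − p₀ = 0.036555.
1/(2n) = 0.004202.
Corrected numerator: |0.036555| − 0.004202 = 0.032353.
Null standard error: √(0.35·0.65/119) = √0.001911765 = 0.043724.
z = (+)0.032353/0.043724 = 0.740.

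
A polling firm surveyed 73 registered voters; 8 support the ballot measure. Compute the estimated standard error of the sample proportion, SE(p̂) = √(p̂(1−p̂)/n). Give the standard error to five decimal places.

SE = 0.03656

p̂ = 8/73 = 0.10959.
p̂(1−p̂) = 0.10959·0.89041 = 0.097580.
SE = √(0.097580/73) = 0.03656.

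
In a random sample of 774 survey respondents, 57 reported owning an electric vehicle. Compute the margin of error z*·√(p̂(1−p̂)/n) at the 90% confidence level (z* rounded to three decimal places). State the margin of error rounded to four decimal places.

With x = 57 successes in n = 774, p̂ = 0.07364.
Standard error of p̂: √(0.068220/774) = √0.000088140 = 0.009388.
The 90% critical value is z* = 1.645.
Margin of error = z*·SE = 1.645 × 0.009388 = 0.0154.

ME = 0.0154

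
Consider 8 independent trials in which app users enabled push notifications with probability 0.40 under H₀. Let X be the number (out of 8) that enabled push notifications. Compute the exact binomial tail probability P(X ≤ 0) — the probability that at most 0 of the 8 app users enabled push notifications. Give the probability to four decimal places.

P = 0.0168

X ~ Binomial(n=8, p=0.40).
P(X ≤ 0) = C(8,0)·0.40^0·0.60^8.
= 0.016796 = 0.0168.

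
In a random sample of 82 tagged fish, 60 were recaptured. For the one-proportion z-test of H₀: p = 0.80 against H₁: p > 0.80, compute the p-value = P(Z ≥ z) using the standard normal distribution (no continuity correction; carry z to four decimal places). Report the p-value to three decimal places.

Sample proportion p̂ = 60/82 = 0.73171.
Under H₀, SE = √(p₀(1−p₀)/n) = √(0.80·0.20/82) = √0.001951220 = 0.044173.
z = (p̂ − p₀)/SE = (60/82 − 0.80)/0.044173 ≈ -1.5460.
p-value = P(Z ≥ z) with z = -1.5460 → 0.939.

p-value = 0.939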